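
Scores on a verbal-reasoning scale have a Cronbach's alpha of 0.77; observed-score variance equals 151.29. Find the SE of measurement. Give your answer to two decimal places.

5.90

σ = 151.29^(1/2) = 12.3000
The standard error of measurement is 12.3000×√(1 − 0.7700) ≈ 12.3000×0.4796 ≈ 5.8989.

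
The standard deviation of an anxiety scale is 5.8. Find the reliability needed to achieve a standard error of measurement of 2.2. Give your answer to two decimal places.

r = 1 − (2.200/5.8)² ≃ 1 − 0.144 ≃ 0.856

0.86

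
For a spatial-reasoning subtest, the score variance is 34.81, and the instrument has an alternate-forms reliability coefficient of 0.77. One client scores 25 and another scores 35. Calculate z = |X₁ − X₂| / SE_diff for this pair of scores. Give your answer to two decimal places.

2.50

SD = √34.81 = 5.900
SEM = 5.900 * √(1 − 0.770) = 5.900 * √0.230 ≈ 5.900 * 0.480 ≈ 2.830
Standard error of the difference = 2.830·√2 ≈ 4.002
z = 10 / 4.002 ≈ 2.499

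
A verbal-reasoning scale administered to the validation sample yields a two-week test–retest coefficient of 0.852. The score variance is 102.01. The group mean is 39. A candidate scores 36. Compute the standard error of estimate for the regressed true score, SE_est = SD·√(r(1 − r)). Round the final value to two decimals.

3.59

SD = √102.01 = 10.100
SE_est = SD × √(r(1 − r)) = 10.100 × √0.126 ≈ 10.100 × 0.355 ≈ 3.587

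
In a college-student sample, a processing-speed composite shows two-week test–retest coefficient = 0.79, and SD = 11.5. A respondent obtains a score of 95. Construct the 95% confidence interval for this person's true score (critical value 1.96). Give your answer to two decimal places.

[84.67, 105.33]

SEM = 11.500×√(1 − 0.790) ≈ 5.270
Half-width = 1.96×5.270 ≈ 10.329
CI = 95 ± 10.329 → [84.671, 105.329]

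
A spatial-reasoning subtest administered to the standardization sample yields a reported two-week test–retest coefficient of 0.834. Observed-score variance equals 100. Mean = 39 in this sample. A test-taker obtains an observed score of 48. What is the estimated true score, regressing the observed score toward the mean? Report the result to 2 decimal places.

Estimated true score = 0.8340·48 + (1 − 0.8340)·39 ≈ 46.5060

46.51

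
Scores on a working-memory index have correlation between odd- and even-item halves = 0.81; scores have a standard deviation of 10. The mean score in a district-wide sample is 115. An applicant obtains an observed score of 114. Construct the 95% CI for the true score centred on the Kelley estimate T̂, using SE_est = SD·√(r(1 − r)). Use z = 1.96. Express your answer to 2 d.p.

[108.10, 120.11]

r_full = 2·0.81 / (1 + 0.81) ≈ 0.895
T̂ = r·X + (1 − r)·M = 0.895×114 + 0.105×115 ≈ 102.033 + 12.072 ≈ 114.105
SE_est = SD × √(r(1 − r)) = 10.000 × √0.094 ≈ 10.000 × 0.307 ≈ 3.065
95% CI: 114.105 ± 6.008 ≈ (108.097, 120.113)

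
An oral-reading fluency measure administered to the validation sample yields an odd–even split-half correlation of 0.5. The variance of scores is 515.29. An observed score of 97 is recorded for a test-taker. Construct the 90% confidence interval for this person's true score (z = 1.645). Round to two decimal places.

[75.44, 118.56]

SD = √515.29 = 22.7000
Spearman-Brown: r = 2(0.5) / (1 + 0.5) = 1.0000 / 1.5000 ≃ 0.6667
SEM = 22.7000·√(1 − 0.6667) ≃ 13.1059
1.645 · SEM ≃ 21.5591
Interval: (75.4409, 118.5591)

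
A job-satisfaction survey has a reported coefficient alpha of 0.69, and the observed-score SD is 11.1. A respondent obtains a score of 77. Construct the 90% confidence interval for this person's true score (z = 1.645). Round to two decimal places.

[66.83, 87.17]

The standard error of measurement is 11.10000·√(1 − 0.69000) ≃ 11.10000·0.55678 ≃ 6.18022.
Margin = 1.645 · 6.18022 ≃ 10.16646
90% CI: 77 ± 10.16646 = [66.83354, 87.16646]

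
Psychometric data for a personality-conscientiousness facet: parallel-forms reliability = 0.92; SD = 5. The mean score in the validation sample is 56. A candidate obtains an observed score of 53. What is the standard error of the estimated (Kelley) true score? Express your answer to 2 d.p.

1.36

SE_est = SD · √(r(1 − r)) = 5.0000 · √0.0736 ≃ 5.0000 · 0.2713 ≃ 1.3565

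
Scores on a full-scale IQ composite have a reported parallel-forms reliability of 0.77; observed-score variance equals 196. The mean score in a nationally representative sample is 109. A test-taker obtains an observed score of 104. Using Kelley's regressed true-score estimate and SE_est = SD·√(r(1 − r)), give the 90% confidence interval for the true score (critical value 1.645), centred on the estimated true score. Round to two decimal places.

SD = √196 ≈ 14.000
Estimated true score = 0.770·104 + (1 − 0.770)·109 ≈ 105.150
SE_est = 14.000·√[r(1 − r)] ≈ 5.892
90% CI: 105.150 ± 9.692 ≈ (95.458, 114.842)

[95.46, 114.84]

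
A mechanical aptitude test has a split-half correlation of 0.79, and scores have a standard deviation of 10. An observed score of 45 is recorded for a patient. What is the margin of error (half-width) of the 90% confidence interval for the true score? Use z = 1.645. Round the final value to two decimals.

Full-length reliability (Spearman-Brown) = 2(0.79)/(1+0.79) ≈ 0.883
The standard error of measurement is 10.000*√(1 − 0.883) ≈ 10.000*0.343 ≈ 3.425.
1.645 * SEM ≈ 5.634

5.63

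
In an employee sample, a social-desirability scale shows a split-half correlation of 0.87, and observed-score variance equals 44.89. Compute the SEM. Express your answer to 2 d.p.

1.77

SD = √44.89 ≈ 6.700
Full-length reliability (Spearman-Brown) = 2(0.87)/(1+0.87) ≈ 0.930
SEM = 6.700 × √(1 − 0.930) = 6.700 × √0.070 ≈ 6.700 × 0.264 ≈ 1.767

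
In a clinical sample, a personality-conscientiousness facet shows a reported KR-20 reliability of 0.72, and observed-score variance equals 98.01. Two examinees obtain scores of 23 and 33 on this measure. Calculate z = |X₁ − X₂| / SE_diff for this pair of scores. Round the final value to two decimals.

σ = 98.01^(1/2) = 9.900
The standard error of measurement is 9.900*√(1 − 0.720) ≃ 9.900*0.529 ≃ 5.239.
Standard error of the difference = 5.239·√2 ≃ 7.408
z = 10 / 7.408 ≃ 1.350

1.35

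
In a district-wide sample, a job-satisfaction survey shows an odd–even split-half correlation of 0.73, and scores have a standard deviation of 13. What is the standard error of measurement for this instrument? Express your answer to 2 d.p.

5.14

r_full = 2·0.73 / (1 + 0.73) ≃ 0.8439
SEM = 13.0000 × √(1 − 0.8439) = 13.0000 × √0.1561 ≃ 13.0000 × 0.3951 ≃ 5.1357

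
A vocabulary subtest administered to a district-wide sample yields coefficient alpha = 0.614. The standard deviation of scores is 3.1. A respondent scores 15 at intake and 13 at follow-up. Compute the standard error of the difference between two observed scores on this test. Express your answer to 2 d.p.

SEM = 3.100·√(1 − 0.614) ≈ 1.926
Standard error of the difference = 1.926·√2 ≈ 2.724

2.72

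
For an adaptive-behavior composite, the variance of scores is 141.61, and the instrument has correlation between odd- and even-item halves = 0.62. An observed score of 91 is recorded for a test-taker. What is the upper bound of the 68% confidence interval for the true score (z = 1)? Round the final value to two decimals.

96.76

SD = √141.61 = 11.9000
Spearman-Brown: r = 2(0.62) / (1 + 0.62) = 1.2400 / 1.6200 ≈ 0.7654
SEM = 11.9000×√(1 − 0.7654) ≈ 5.7634
1 × SEM ≈ 5.7634
Upper limit = 91 + 5.7634 ≈ 96.7634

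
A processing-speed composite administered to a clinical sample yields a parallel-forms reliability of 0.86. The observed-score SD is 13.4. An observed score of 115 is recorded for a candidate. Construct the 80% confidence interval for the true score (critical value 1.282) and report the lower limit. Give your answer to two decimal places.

SEM = 13.400×√(1 − 0.860) ≈ 5.014
Margin = 1.282 × 5.014 ≈ 6.428
Lower limit = 115 − 6.428 ≈ 108.572

108.57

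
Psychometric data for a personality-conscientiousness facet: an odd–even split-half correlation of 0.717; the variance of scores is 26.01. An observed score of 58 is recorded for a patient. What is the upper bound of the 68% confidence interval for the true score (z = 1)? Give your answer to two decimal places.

SD = √26.01 = 5.100
Full-length reliability (Spearman-Brown) = 2(0.717)/(1+0.717) ≈ 0.835
SEM = 5.100·√(1 − 0.835) ≈ 2.071
Half-width = 1·2.071 ≈ 2.071
Upper bound: 58 + 2.071 = 60.071

60.07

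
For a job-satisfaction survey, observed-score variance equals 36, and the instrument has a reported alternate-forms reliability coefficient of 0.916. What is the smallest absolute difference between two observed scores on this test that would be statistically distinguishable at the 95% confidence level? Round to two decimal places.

SD = √36 ≈ 6.000
SEM = 6.000 × √(1 − 0.916) = 6.000 × √0.084 ≈ 6.000 × 0.290 ≈ 1.739
SE_diff = SEM × √2 ≈ 1.739 × 1.414 ≈ 2.459
Minimum reliable difference = 1.96 × SE_diff ≈ 1.96 × 2.459 ≈ 4.820

4.82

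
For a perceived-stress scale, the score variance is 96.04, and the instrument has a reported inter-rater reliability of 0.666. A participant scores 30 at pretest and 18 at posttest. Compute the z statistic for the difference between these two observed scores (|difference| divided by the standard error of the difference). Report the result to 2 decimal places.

SD = √96.04 ≃ 9.8000
The standard error of measurement is 9.8000·√(1 − 0.6660) ≃ 9.8000·0.5779 ≃ 5.6637.
SE_diff = √2 · SEM ≃ 8.0097
z = |30 − 18| / 8.0097 = 12 / 8.0097 ≃ 1.4982

1.50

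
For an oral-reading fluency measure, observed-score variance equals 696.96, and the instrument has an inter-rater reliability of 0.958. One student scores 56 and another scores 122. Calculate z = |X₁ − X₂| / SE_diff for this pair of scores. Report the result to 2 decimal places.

SD = √696.96 = 26.4000
The standard error of measurement is 26.4000×√(1 − 0.9580) ≈ 26.4000×0.2049 ≈ 5.4104.
SE_diff = SEM × √2 ≈ 5.4104 × 1.4142 ≈ 7.6514
z = 66 / 7.6514 ≈ 8.6258

8.63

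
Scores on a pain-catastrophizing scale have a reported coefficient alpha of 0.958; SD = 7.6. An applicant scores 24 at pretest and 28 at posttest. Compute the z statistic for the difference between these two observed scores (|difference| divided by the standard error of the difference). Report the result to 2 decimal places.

SEM = 7.600 × √(1 − 0.958) = 7.600 × √0.042 ≃ 7.600 × 0.205 ≃ 1.558
SE_diff = √2 × SEM ≃ 2.203
z = |24 − 28| / 2.203 = 4 / 2.203 ≃ 1.816

1.82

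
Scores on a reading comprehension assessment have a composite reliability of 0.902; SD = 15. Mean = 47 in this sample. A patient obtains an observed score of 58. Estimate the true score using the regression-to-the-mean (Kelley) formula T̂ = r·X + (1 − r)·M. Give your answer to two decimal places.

56.92

Estimated true score = 0.9020·58 + (1 − 0.9020)·47 ≃ 56.9220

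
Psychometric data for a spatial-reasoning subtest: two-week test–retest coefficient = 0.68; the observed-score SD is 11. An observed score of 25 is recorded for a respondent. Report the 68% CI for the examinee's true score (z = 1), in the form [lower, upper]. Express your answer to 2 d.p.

SEM = 11.0000*√(1 − 0.6800) ≈ 6.2225
1 * SEM ≈ 6.2225
CI = 25 ± 6.2225 → [18.7775, 31.2225]

[18.78, 31.22]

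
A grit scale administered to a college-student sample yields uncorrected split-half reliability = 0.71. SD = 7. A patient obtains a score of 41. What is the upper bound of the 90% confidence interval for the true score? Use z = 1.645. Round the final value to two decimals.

45.74

r_full = 2·0.71 / (1 + 0.71) ≈ 0.83041
The standard error of measurement is 7.00000×√(1 − 0.83041) ≈ 7.00000×0.41181 ≈ 2.88270.
Half-width = 1.645×2.88270 ≈ 4.74204
Upper bound: 41 + 4.74204 = 45.74204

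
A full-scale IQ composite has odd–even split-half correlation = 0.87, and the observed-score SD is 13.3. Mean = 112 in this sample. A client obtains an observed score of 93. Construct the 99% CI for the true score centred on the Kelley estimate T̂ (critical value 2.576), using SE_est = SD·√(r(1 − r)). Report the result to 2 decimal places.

[85.61, 103.03]

r_full = 2·0.87 / (1 + 0.87) ≈ 0.93048
Estimated true score = 0.93048×93 + (1 − 0.93048)×112 ≈ 94.32086
SE_est = SD × √(r(1 − r)) = 13.30000 × √0.06469 ≈ 13.30000 × 0.25433 ≈ 3.38264
99% CI: 94.32086 ± 8.71369 ≈ (85.60716, 103.03455)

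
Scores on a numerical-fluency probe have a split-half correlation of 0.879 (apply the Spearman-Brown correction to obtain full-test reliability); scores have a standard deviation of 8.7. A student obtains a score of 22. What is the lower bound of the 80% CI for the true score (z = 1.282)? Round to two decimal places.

Full-length reliability (Spearman-Brown) = 2(0.879)/(1+0.879) ≈ 0.936
SEM = 8.700 × √(1 − 0.936) = 8.700 × √0.064 ≈ 8.700 × 0.254 ≈ 2.208
Half-width = 1.282×2.208 ≈ 2.830
Lower bound: 22 − 2.830 = 19.170

19.17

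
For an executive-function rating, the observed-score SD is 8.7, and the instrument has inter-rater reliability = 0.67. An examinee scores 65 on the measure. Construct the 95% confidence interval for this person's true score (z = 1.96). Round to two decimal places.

[55.20, 74.80]

The standard error of measurement is 8.7000*√(1 − 0.6700) ≈ 8.7000*0.5745 ≈ 4.9978.
Margin = 1.96 * 4.9978 ≈ 9.7956
CI = 65 ± 9.7956 → [55.2044, 74.7956]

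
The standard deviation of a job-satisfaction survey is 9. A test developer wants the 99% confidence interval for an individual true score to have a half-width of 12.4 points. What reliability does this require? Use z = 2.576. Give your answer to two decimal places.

0.71

Required SEM = 12.4 / 2.576 ≈ 4.8137
r = 1 − (4.8137/9)² ≈ 1 − 0.2861 ≈ 0.7139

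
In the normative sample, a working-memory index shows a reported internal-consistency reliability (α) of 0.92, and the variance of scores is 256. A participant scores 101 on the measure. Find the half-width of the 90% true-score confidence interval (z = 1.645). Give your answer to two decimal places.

7.44

σ = 256^(1/2) = 16.0000
SEM = 16.0000 * √(1 − 0.9200) = 16.0000 * √0.0800 ≃ 16.0000 * 0.2828 ≃ 4.5255
Half-width = 1.645*4.5255 ≃ 7.4444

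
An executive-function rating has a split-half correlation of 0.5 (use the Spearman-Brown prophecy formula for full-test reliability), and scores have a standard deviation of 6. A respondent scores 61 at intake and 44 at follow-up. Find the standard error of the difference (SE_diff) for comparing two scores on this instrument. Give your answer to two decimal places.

4.90

Spearman-Brown: r = 2(0.5) / (1 + 0.5) = 1.00000 / 1.50000 ≈ 0.66667
SEM = 6.00000 * √(1 − 0.66667) = 6.00000 * √0.33333 ≈ 6.00000 * 0.57735 ≈ 3.46410
SE_diff = √2 * SEM ≈ 4.89898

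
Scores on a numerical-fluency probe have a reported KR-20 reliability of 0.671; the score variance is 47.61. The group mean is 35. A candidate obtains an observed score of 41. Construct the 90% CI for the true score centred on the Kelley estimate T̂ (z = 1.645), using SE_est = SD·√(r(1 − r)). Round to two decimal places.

SD = √47.61 ≈ 6.90000
T̂ = 0.67100(41) + 0.32900(35) ≈ 39.02600
SE_est = SD × √(r(1 − r)) = 6.90000 × √0.22076 ≈ 6.90000 × 0.46985 ≈ 3.24196
90% CI: 39.02600 ± 5.33303 ≈ (33.69297, 44.35903)

[33.69, 44.36]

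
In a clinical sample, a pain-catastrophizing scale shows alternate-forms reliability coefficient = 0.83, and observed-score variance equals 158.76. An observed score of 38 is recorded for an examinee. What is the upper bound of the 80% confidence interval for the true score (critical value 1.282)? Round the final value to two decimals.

SD = √158.76 = 12.60000
SEM = 12.60000*√(1 − 0.83000) ≃ 5.19511
Margin = 1.282 * 5.19511 ≃ 6.66013
Upper limit = 38 + 6.66013 ≃ 44.66013

44.66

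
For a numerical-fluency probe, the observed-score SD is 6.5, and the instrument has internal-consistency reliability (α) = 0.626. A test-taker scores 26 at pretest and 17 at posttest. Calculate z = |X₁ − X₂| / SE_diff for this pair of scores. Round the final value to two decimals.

The standard error of measurement is 6.5000·√(1 − 0.6260) ≈ 6.5000·0.6116 ≈ 3.9751.
Standard error of the difference = 3.9751·√2 ≈ 5.6217
z = 9 / 5.6217 ≈ 1.6010

1.60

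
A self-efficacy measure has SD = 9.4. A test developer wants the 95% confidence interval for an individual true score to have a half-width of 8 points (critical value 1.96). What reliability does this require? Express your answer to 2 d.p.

SEM needed = half-width / z = 8/1.96 ≈ 4.082
r = 1 − (SEM / SD)² = 1 − (4.082 / 9.4)² ≈ 1 − 0.189 ≈ 0.811

0.81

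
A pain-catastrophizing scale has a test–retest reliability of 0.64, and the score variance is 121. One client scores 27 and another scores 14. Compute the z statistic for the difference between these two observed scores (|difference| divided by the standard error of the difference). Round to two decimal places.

1.39

SD = √121 = 11.000
SEM = 11.000 * √(1 − 0.640) = 11.000 * √0.360 ≈ 11.000 * 0.600 ≈ 6.600
Standard error of the difference = 6.600·√2 ≈ 9.334
z = 13 / 9.334 ≈ 1.393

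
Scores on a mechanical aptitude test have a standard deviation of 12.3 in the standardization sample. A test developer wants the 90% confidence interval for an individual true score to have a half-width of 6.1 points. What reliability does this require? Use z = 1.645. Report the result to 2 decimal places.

SEM needed = half-width / z = 6.1/1.645 ≃ 3.7082
Required reliability = 1 − (SEM/SD)² = 1 − 0.0909 ≃ 0.9091

0.91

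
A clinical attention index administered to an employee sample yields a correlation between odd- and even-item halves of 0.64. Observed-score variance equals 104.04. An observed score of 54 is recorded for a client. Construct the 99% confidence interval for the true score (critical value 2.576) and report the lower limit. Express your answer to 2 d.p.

SD = √104.04 ≈ 10.20000
Spearman-Brown: r = 2(0.64) / (1 + 0.64) = 1.28000 / 1.64000 ≈ 0.78049
The standard error of measurement is 10.20000*√(1 − 0.78049) ≈ 10.20000*0.46852 ≈ 4.77892.
2.576 * SEM ≈ 12.31049
Lower bound: 54 − 12.31049 = 41.68951

41.69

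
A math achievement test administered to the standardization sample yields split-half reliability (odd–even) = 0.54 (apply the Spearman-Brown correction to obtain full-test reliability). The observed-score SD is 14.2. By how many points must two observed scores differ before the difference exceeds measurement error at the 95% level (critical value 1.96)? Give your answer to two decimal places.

21.51

Spearman-Brown: r = 2(0.54) / (1 + 0.54) = 1.0800 / 1.5400 ≈ 0.7013
SEM = 14.2000 * √(1 − 0.7013) = 14.2000 * √0.2987 ≈ 14.2000 * 0.5465 ≈ 7.7608
SE_diff = √2 * SEM ≈ 10.9754
Smallest detectable difference = 1.96*10.9754 ≈ 21.5119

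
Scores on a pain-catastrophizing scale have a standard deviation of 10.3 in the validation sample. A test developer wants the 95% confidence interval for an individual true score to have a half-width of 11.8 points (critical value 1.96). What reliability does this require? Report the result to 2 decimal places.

Required SEM = 11.8 / 1.96 ≈ 6.0204
Required reliability = 1 − (SEM/SD)² = 1 − 0.3416 ≈ 0.6584

0.66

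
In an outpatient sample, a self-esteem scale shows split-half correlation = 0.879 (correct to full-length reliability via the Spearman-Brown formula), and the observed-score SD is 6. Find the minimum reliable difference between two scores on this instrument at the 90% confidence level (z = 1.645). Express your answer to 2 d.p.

Full-length reliability (Spearman-Brown) = 2(0.879)/(1+0.879) ≈ 0.9356
The standard error of measurement is 6.0000·√(1 − 0.9356) ≈ 6.0000·0.2538 ≈ 1.5226.
Standard error of the difference = 1.5226·√2 ≈ 2.1533
Smallest detectable difference = 1.645·2.1533 ≈ 3.5421

3.54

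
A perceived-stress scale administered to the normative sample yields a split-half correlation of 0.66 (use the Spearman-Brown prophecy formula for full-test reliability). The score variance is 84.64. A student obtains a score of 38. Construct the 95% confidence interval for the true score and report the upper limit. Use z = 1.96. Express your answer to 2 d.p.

SD = √84.64 ≃ 9.2000
Full-length reliability (Spearman-Brown) = 2(0.66)/(1+0.66) ≃ 0.7952
SEM = 9.2000 · √(1 − 0.7952) = 9.2000 · √0.2048 ≃ 9.2000 · 0.4526 ≃ 4.1636
Margin = 1.96 · 4.1636 ≃ 8.1607
Upper limit = 38 + 8.1607 ≃ 46.1607

46.16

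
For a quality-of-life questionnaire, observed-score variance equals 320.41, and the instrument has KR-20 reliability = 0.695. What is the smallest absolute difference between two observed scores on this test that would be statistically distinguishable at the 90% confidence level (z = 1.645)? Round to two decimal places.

23.00

SD = √320.41 = 17.9000
The standard error of measurement is 17.9000*√(1 − 0.6950) ≈ 17.9000*0.5523 ≈ 9.8856.
Standard error of the difference = 9.8856·√2 ≈ 13.9803
Smallest detectable difference = 1.645*13.9803 ≈ 22.9977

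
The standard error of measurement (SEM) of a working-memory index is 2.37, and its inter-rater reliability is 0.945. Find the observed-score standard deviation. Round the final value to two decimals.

SD = SEM / √(1 − r) = 2.37 / √0.0550 ≃ 2.37 / 0.2345 ≃ 10.1057

10.11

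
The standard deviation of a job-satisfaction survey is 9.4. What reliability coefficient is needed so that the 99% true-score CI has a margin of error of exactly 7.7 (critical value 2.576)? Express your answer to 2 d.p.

0.90

Required SEM = 7.7 / 2.576 ≃ 2.9891
r = 1 − (SEM / SD)² = 1 − (2.9891 / 9.4)² ≃ 1 − 0.1011 ≃ 0.8989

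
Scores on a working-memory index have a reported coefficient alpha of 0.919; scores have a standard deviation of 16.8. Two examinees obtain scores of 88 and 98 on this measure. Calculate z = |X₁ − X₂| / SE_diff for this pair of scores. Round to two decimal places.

1.48

SEM = 16.800 × √(1 − 0.919) = 16.800 × √0.081 ≈ 16.800 × 0.285 ≈ 4.781
Standard error of the difference = 4.781·√2 ≈ 6.762
z = |88 − 98| / 6.762 = 10 / 6.762 ≈ 1.479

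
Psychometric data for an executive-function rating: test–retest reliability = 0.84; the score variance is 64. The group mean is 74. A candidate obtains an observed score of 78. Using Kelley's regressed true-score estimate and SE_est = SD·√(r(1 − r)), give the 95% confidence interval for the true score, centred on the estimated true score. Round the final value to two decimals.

SD = √64 = 8.000
Estimated true score = 0.840×78 + (1 − 0.840)×74 ≈ 77.360
SE_est = 8.000×√(0.840×0.160) ≈ 2.933
95% CI: 77.360 ± 5.748 ≈ (71.612, 83.108)

[71.61, 83.11]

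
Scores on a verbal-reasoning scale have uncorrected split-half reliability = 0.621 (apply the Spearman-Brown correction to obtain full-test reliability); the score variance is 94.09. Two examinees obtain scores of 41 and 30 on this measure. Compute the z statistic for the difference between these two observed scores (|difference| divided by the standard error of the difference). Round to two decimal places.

1.66

σ = 94.09^(1/2) = 9.700
Spearman-Brown: r = 2(0.621) / (1 + 0.621) = 1.242 / 1.621 ≈ 0.766
SEM = 9.700×√(1 − 0.766) ≈ 4.690
Standard error of the difference = 4.690·√2 ≈ 6.633
z = |41 − 30| / 6.633 = 11 / 6.633 ≈ 1.658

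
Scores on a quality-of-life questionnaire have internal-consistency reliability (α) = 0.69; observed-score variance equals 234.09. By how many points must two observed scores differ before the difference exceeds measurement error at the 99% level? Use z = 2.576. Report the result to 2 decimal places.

σ = 234.09^(1/2) = 15.30000
The standard error of measurement is 15.30000×√(1 − 0.69000) ≃ 15.30000×0.55678 ≃ 8.51868.
SE_diff = √2 × SEM ≃ 12.04723
Minimum reliable difference = 2.576 × SE_diff ≃ 2.576 × 12.04723 ≃ 31.03367

31.03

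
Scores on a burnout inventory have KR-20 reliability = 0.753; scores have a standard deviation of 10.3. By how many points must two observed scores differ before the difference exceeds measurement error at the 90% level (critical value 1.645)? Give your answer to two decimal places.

11.91

SEM = 10.3000×√(1 − 0.7530) ≈ 5.1190
Standard error of the difference = 5.1190·√2 ≈ 7.2394
Smallest detectable difference = 1.645×7.2394 ≈ 11.9088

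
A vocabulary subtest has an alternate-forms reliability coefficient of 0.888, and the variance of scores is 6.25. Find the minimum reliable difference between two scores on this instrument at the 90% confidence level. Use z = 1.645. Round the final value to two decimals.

1.95

SD = √6.25 = 2.50000
SEM = 2.50000 * √(1 − 0.88800) = 2.50000 * √0.11200 ≈ 2.50000 * 0.33466 ≈ 0.83666
Standard error of the difference = 0.83666·√2 ≈ 1.18322
Minimum reliable difference = 1.645 * SE_diff ≈ 1.645 * 1.18322 ≈ 1.94639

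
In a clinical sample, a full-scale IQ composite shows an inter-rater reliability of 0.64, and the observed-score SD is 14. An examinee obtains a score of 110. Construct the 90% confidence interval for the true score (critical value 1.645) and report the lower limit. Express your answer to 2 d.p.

96.18

SEM = 14.000·√(1 − 0.640) ≃ 8.400
Half-width = 1.645·8.400 ≃ 13.818
Lower bound: 110 − 13.818 = 96.182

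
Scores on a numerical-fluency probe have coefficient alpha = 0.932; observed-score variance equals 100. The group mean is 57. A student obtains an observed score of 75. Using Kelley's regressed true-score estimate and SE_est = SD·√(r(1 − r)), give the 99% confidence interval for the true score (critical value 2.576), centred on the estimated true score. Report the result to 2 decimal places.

[67.29, 80.26]

SD = √100 ≈ 10.0000
Estimated true score = 0.9320·75 + (1 − 0.9320)·57 ≈ 73.7760
SE_est = 10.0000·√(0.9320·0.0680) ≈ 2.5175
CI = 73.7760 ± 2.576 · 2.5175 → [67.2910, 80.2610]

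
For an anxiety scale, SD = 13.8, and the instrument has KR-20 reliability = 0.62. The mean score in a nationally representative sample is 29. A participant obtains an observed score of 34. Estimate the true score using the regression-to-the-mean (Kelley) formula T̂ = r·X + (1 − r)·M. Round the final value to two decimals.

32.10

T̂ = 0.62000(34) + 0.38000(29) ≈ 32.10000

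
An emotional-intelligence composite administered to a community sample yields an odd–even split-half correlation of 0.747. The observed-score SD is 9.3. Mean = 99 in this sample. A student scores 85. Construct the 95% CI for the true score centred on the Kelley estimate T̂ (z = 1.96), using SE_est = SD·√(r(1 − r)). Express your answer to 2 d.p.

Spearman-Brown: r = 2(0.747) / (1 + 0.747) = 1.494 / 1.747 ≈ 0.855
T̂ = 0.855(85) + 0.145(99) ≈ 87.027
SE_est = SD × √(r(1 − r)) = 9.300 × √0.124 ≈ 9.300 × 0.352 ≈ 3.273
95% CI: 87.027 ± 6.415 ≈ (80.613, 93.442)

[80.61, 93.44]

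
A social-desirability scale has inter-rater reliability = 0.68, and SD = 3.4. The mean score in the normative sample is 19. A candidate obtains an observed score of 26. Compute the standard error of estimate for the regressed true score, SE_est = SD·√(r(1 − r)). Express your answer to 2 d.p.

1.59

SE_est = SD × √(r(1 − r)) = 3.40000 × √0.21760 ≈ 3.40000 × 0.46648 ≈ 1.58602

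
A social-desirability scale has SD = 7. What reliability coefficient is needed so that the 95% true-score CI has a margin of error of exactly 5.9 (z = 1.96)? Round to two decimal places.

0.82

SEM needed = half-width / z = 5.9/1.96 ≈ 3.010
r = 1 − (3.010/7)² ≈ 1 − 0.185 ≈ 0.815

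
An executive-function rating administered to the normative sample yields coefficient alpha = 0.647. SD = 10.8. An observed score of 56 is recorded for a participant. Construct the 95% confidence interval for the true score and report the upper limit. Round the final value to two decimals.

SEM = 10.8000·√(1 − 0.6470) ≈ 6.4167
Margin = 1.96 · 6.4167 ≈ 12.5767
Upper limit = 56 + 12.5767 ≈ 68.5767

68.58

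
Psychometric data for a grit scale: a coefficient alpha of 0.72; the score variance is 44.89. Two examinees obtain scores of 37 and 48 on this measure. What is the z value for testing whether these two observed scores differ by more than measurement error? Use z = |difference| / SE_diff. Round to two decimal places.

2.19

σ = 44.89^(1/2) = 6.7000
SEM = 6.7000 × √(1 − 0.7200) = 6.7000 × √0.2800 ≈ 6.7000 × 0.5292 ≈ 3.5453
SE_diff = √2 × SEM ≈ 5.0138
z = 11 / 5.0138 ≈ 2.1939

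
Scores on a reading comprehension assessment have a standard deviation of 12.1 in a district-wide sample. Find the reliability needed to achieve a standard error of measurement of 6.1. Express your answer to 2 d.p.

0.75

r = 1 − (6.10000/12.1)² ≈ 1 − 0.25415 ≈ 0.74585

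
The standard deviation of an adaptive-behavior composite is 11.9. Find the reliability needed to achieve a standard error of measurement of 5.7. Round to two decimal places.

0.77

r = 1 − (5.7000/11.9)² ≈ 1 − 0.2294 ≈ 0.7706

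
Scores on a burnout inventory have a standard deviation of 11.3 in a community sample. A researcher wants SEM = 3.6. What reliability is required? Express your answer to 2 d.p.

0.90

r = 1 − (SEM / SD)² = 1 − (3.6000 / 11.3)² ≈ 1 − 0.1015 ≈ 0.8985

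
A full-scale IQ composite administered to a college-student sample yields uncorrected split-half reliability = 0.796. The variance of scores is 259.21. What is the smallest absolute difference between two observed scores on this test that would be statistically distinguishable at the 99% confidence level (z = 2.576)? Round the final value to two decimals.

σ = 259.21^(1/2) = 16.1000
Full-length reliability (Spearman-Brown) = 2(0.796)/(1+0.796) ≈ 0.8864
SEM = 16.1000*√(1 − 0.8864) ≈ 5.4261
SE_diff = SEM * √2 ≈ 5.4261 * 1.4142 ≈ 7.6737
Smallest detectable difference = 2.576*7.6737 ≈ 19.7674

19.77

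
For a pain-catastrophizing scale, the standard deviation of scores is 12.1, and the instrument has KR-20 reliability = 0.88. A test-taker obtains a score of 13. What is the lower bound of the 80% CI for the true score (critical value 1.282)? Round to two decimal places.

7.63

The standard error of measurement is 12.1000*√(1 − 0.8800) ≈ 12.1000*0.3464 ≈ 4.1916.
Half-width = 1.282*4.1916 ≈ 5.3736
Lower bound: 13 − 5.3736 = 7.6264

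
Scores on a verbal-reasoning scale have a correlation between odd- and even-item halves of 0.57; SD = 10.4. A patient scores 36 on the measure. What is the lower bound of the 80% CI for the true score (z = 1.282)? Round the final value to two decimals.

29.02

Spearman-Brown: r = 2(0.57) / (1 + 0.57) = 1.1400 / 1.5700 ≈ 0.7261
The standard error of measurement is 10.4000×√(1 − 0.7261) ≈ 10.4000×0.5233 ≈ 5.4427.
Half-width = 1.282×5.4427 ≈ 6.9776
Lower bound: 36 − 6.9776 = 29.0224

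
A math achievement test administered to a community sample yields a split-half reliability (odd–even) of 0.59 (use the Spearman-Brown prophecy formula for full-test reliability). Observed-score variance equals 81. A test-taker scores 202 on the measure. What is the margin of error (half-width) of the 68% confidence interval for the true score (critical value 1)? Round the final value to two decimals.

SD = √81 = 9.000
Spearman-Brown: r = 2(0.59) / (1 + 0.59) = 1.180 / 1.590 ≈ 0.742
SEM = 9.000*√(1 − 0.742) ≈ 4.570
Half-width = 1*4.570 ≈ 4.570

4.57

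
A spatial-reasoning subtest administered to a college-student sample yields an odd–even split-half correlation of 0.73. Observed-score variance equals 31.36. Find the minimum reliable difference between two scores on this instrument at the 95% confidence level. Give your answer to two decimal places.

6.13

σ = 31.36^(1/2) = 5.600
Full-length reliability (Spearman-Brown) = 2(0.73)/(1+0.73) ≈ 0.844
SEM = 5.600 * √(1 − 0.844) = 5.600 * √0.156 ≈ 5.600 * 0.395 ≈ 2.212
Standard error of the difference = 2.212·√2 ≈ 3.129
Smallest detectable difference = 1.96*3.129 ≈ 6.132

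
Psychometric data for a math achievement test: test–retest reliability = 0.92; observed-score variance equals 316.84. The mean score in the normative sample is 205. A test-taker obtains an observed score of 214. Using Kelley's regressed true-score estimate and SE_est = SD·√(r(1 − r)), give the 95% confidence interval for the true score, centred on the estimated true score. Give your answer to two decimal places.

SD = √316.84 = 17.80000
T̂ = r·X + (1 − r)·M = 0.92000·214 + 0.08000·205 = 196.88000 + 16.40000 ≈ 213.28000
SE_est = 17.80000·√(0.92000·0.08000) ≈ 4.82902
CI = 213.28000 ± 1.96 · 4.82902 → [203.81512, 222.74488]

[203.82, 222.74]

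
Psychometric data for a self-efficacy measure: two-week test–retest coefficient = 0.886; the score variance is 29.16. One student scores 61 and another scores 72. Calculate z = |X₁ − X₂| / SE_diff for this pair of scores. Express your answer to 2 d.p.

SD = √29.16 ≈ 5.4000
The standard error of measurement is 5.4000*√(1 − 0.8860) ≈ 5.4000*0.3376 ≈ 1.8232.
Standard error of the difference = 1.8232·√2 ≈ 2.5785
z = 11 / 2.5785 ≈ 4.2661

4.27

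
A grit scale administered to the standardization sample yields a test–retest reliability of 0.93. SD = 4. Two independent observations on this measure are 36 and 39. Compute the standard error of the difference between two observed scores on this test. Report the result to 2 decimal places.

The standard error of measurement is 4.000·√(1 − 0.930) ≈ 4.000·0.265 ≈ 1.058.
SE_diff = √2 · SEM ≈ 1.497

1.50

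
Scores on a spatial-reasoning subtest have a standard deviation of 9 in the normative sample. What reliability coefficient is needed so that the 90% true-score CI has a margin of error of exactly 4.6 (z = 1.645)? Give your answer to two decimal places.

0.90

SEM needed = half-width / z = 4.6/1.645 ≈ 2.7964
Required reliability = 1 − (SEM/SD)² = 1 − 0.0965 ≈ 0.9035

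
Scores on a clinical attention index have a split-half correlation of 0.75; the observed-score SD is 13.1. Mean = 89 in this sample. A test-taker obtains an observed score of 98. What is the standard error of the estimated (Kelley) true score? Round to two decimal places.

4.58

Spearman-Brown: r = 2(0.75) / (1 + 0.75) = 1.5000 / 1.7500 ≈ 0.8571
SE_est = 13.1000·√[r(1 − r)] ≈ 4.5840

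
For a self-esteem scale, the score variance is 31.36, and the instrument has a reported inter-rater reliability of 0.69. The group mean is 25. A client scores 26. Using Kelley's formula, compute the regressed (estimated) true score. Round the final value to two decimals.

T̂ = 0.6900(26) + 0.3100(25) ≈ 25.6900

25.69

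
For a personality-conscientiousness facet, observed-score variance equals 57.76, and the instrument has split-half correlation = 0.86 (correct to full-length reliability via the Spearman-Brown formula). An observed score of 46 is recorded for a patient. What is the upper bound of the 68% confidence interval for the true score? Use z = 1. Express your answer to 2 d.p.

48.09

SD = √57.76 = 7.60000
r_full = 2·0.86 / (1 + 0.86) ≈ 0.92473
SEM = 7.60000×√(1 − 0.92473) ≈ 2.08507
1 × SEM ≈ 2.08507
Upper bound: 46 + 2.08507 = 48.08507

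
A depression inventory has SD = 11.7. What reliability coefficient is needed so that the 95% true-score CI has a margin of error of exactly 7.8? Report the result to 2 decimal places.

SEM needed = half-width / z = 7.8/1.96 ≈ 3.980
r = 1 − (SEM / SD)² = 1 − (3.980 / 11.7)² ≈ 1 − 0.116 ≈ 0.884

0.88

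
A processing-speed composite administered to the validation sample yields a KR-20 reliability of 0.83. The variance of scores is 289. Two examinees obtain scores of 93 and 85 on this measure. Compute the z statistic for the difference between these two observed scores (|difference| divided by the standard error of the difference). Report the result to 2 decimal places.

SD = √289 = 17.000
SEM = 17.000*√(1 − 0.830) ≈ 7.009
SE_diff = √2 * SEM ≈ 9.913
z = |93 − 85| / 9.913 = 8 / 9.913 ≈ 0.807

0.81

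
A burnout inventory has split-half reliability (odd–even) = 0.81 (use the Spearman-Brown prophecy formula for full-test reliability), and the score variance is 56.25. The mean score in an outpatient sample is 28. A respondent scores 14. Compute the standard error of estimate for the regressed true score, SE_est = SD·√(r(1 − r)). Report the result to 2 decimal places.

2.30

SD = √56.25 ≈ 7.500
r_full = 2·0.81 / (1 + 0.81) ≈ 0.895
SE_est = 7.500·√[r(1 − r)] ≈ 2.299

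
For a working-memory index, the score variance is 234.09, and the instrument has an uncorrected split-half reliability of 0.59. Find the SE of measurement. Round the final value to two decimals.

7.77

SD = √234.09 ≃ 15.300
Spearman-Brown: r = 2(0.59) / (1 + 0.59) = 1.180 / 1.590 ≃ 0.742
SEM = 15.300 × √(1 − 0.742) = 15.300 × √0.258 ≃ 15.300 × 0.508 ≃ 7.769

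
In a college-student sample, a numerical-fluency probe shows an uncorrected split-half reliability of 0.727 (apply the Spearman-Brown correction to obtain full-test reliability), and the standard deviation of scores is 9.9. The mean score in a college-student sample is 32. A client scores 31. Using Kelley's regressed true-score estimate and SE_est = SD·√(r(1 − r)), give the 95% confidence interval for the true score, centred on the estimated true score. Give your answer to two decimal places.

Spearman-Brown: r = 2(0.727) / (1 + 0.727) = 1.454 / 1.727 ≈ 0.842
T̂ = r·X + (1 − r)·M = 0.842×31 + 0.158×32 ≈ 26.100 + 5.058 ≈ 31.158
SE_est = 9.900·√[r(1 − r)] ≈ 3.612
CI = 31.158 ± 1.96 × 3.612 → [24.079, 38.237]

[24.08, 38.24]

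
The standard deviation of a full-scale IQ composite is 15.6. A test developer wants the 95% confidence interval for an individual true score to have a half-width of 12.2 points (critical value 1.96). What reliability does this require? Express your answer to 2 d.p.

Required SEM = 12.2 / 1.96 ≈ 6.22449
Required reliability = 1 − (SEM/SD)² = 1 − 0.15921 ≈ 0.84079

0.84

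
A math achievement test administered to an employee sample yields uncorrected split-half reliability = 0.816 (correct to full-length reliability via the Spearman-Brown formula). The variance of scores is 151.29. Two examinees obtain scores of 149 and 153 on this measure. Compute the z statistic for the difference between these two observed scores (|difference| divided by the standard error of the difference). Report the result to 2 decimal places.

0.72

SD = √151.29 ≈ 12.3000
r_full = 2·0.816 / (1 + 0.816) ≈ 0.8987
SEM = 12.3000 * √(1 − 0.8987) = 12.3000 * √0.1013 ≈ 12.3000 * 0.3183 ≈ 3.9152
SE_diff = SEM * √2 ≈ 3.9152 * 1.4142 ≈ 5.5370
z = 4 / 5.5370 ≈ 0.7224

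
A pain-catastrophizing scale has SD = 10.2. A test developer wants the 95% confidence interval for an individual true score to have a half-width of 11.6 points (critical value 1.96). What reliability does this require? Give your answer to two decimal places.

Required SEM = 11.6 / 1.96 ≈ 5.918
r = 1 − (SEM / SD)² = 1 − (5.918 / 10.2)² ≈ 1 − 0.337 ≈ 0.663

0.66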